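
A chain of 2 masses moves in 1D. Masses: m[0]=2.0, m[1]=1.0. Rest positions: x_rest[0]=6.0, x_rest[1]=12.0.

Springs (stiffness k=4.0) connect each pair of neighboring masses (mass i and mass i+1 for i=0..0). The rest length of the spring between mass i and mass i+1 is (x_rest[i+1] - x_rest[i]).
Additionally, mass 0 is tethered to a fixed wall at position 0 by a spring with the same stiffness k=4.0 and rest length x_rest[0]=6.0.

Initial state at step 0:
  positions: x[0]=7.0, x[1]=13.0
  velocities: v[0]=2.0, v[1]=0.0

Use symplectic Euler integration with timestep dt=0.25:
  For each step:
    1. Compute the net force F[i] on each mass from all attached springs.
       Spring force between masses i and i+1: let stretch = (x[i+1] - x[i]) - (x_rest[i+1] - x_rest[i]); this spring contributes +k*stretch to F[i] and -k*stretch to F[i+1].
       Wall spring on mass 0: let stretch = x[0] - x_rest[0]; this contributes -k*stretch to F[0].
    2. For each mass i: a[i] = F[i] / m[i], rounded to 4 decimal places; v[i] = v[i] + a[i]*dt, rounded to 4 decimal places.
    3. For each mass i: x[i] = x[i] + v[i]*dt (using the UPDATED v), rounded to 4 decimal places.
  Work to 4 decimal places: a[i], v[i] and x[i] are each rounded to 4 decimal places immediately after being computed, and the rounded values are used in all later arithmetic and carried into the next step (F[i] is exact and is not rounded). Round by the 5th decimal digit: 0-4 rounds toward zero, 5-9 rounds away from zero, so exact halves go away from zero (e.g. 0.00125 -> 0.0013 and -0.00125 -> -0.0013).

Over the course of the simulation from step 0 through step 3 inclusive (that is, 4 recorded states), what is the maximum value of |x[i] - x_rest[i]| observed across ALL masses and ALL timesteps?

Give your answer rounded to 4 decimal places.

Step 0: x=[7.0000 13.0000] v=[2.0000 0.0000]
Step 1: x=[7.3750 13.0000] v=[1.5000 0.0000]
Step 2: x=[7.5313 13.0938] v=[0.6250 0.3750]
Step 3: x=[7.4415 13.2969] v=[-0.3594 0.8125]
Max displacement = 1.5313

Answer: 1.5313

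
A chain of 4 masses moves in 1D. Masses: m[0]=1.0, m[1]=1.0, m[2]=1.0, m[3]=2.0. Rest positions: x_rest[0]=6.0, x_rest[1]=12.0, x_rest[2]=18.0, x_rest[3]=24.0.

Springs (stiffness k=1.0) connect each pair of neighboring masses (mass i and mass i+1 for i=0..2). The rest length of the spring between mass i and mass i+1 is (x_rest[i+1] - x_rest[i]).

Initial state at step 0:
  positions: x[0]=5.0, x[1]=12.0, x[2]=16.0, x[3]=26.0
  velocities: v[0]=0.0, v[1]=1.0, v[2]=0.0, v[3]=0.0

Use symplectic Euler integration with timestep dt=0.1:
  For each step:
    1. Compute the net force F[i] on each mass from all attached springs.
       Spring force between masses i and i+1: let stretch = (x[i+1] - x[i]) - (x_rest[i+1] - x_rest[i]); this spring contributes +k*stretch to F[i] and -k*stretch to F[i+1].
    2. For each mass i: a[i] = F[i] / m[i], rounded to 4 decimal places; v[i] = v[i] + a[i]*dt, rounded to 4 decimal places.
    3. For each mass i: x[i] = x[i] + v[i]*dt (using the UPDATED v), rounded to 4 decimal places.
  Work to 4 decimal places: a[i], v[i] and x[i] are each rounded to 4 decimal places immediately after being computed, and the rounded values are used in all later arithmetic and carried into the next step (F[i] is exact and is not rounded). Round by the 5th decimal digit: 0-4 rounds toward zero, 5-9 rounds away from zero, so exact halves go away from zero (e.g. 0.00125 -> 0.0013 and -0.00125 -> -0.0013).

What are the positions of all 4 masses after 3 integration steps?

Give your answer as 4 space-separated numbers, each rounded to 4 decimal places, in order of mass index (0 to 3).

Step 0: x=[5.0000 12.0000 16.0000 26.0000] v=[0.0000 1.0000 0.0000 0.0000]
Step 1: x=[5.0100 12.0700 16.0600 25.9800] v=[0.1000 0.7000 0.6000 -0.2000]
Step 2: x=[5.0306 12.1093 16.1793 25.9404] v=[0.2060 0.3930 1.1930 -0.3960]
Step 3: x=[5.0620 12.1185 16.3555 25.8820] v=[0.3139 0.0921 1.7621 -0.5841]

Answer: 5.0620 12.1185 16.3555 25.8820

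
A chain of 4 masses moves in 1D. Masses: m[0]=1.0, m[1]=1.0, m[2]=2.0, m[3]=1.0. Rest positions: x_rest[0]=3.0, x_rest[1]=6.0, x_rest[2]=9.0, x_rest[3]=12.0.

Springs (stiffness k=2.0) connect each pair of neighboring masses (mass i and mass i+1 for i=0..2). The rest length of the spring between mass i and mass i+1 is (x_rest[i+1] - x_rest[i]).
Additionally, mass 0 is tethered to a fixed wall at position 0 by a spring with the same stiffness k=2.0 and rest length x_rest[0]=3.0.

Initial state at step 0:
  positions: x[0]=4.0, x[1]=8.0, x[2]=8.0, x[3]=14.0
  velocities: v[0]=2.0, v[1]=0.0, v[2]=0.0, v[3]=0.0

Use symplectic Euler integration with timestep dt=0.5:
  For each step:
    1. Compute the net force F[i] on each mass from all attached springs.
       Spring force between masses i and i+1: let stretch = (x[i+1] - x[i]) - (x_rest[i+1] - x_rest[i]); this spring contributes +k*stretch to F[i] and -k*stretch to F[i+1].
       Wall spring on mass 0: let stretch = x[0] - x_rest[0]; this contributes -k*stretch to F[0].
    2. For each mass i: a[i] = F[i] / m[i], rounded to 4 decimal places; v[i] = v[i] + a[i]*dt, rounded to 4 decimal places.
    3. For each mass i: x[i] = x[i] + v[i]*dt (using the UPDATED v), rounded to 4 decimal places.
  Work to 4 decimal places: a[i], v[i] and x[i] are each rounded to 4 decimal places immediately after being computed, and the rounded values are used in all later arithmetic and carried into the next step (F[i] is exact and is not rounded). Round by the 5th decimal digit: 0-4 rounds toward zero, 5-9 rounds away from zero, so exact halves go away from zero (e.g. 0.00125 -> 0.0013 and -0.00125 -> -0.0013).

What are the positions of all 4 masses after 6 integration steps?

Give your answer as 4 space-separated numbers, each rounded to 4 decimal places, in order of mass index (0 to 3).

Answer: 5.4219 4.7618 8.6055 14.6056

Derivation:
Step 0: x=[4.0000 8.0000 8.0000 14.0000] v=[2.0000 0.0000 0.0000 0.0000]
Step 1: x=[5.0000 6.0000 9.5000 12.5000] v=[2.0000 -4.0000 3.0000 -3.0000]
Step 2: x=[4.0000 5.2500 10.8750 11.0000] v=[-2.0000 -1.5000 2.7500 -3.0000]
Step 3: x=[1.6250 6.6875 10.8750 10.9375] v=[-4.7500 2.8750 0.0000 -0.1250]
Step 4: x=[0.9688 7.6875 9.8438 12.3438] v=[-1.3125 2.0000 -2.0625 2.8125]
Step 5: x=[3.1875 6.4063 8.8985 14.0001] v=[4.4374 -2.5624 -1.8907 3.3125]
Step 6: x=[5.4219 4.7618 8.6055 14.6056] v=[4.4687 -3.2890 -0.5860 1.2109]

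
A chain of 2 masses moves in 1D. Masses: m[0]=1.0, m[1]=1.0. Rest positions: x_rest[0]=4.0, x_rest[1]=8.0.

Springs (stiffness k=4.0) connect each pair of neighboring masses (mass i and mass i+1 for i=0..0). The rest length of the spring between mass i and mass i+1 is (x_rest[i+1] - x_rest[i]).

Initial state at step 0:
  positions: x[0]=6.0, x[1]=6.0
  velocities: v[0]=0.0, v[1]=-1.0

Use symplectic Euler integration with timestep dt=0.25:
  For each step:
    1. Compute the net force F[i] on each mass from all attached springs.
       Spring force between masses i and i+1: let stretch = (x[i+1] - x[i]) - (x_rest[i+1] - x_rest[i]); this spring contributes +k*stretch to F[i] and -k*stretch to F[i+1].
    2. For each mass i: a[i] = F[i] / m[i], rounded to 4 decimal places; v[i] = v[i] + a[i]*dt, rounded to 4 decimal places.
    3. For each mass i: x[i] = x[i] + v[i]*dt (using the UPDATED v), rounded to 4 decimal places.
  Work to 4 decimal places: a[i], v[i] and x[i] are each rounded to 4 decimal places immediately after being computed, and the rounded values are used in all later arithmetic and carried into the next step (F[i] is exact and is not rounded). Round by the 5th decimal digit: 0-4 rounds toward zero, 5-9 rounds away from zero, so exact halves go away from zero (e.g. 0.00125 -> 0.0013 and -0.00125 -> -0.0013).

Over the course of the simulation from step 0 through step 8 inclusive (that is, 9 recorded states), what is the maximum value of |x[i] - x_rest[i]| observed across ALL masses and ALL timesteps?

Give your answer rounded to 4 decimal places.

Step 0: x=[6.0000 6.0000] v=[0.0000 -1.0000]
Step 1: x=[5.0000 6.7500] v=[-4.0000 3.0000]
Step 2: x=[3.4375 8.0625] v=[-6.2500 5.2500]
Step 3: x=[2.0313 9.2188] v=[-5.6250 4.6250]
Step 4: x=[1.4219 9.5782] v=[-2.4375 1.4375]
Step 5: x=[1.8516 8.8985] v=[1.7188 -2.7188]
Step 6: x=[3.0430 7.4571] v=[4.7657 -5.7657]
Step 7: x=[4.3380 5.9122] v=[5.1798 -6.1798]
Step 8: x=[5.0265 4.9737] v=[2.7540 -3.7540]
Max displacement = 3.0263

Answer: 3.0263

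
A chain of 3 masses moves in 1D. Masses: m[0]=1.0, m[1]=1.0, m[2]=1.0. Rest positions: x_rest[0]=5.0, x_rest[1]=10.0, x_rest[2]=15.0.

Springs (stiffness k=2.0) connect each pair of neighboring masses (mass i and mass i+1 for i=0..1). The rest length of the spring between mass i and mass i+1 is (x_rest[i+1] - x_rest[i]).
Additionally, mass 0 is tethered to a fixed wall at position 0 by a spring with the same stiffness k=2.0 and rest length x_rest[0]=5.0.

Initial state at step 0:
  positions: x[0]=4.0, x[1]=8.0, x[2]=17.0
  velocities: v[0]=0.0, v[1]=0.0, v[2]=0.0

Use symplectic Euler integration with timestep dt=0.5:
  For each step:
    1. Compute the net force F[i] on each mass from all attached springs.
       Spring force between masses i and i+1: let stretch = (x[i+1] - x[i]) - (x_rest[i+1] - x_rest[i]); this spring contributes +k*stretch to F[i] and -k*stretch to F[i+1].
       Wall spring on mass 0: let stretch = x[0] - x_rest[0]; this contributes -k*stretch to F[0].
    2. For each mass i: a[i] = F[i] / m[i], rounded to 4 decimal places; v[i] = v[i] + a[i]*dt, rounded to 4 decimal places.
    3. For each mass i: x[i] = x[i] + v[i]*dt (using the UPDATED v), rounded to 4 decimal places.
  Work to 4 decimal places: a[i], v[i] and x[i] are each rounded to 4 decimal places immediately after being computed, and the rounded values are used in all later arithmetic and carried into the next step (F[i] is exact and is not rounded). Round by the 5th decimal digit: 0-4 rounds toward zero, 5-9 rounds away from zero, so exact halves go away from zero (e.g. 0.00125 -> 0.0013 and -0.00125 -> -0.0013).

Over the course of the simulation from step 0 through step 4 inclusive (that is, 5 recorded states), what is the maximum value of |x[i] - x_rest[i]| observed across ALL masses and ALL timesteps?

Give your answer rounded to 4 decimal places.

Step 0: x=[4.0000 8.0000 17.0000] v=[0.0000 0.0000 0.0000]
Step 1: x=[4.0000 10.5000 15.0000] v=[0.0000 5.0000 -4.0000]
Step 2: x=[5.2500 12.0000 13.2500] v=[2.5000 3.0000 -3.5000]
Step 3: x=[7.2500 10.7500 13.3750] v=[4.0000 -2.5000 0.2500]
Step 4: x=[7.3750 9.0625 14.6875] v=[0.2500 -3.3750 2.6250]
Max displacement = 2.3750

Answer: 2.3750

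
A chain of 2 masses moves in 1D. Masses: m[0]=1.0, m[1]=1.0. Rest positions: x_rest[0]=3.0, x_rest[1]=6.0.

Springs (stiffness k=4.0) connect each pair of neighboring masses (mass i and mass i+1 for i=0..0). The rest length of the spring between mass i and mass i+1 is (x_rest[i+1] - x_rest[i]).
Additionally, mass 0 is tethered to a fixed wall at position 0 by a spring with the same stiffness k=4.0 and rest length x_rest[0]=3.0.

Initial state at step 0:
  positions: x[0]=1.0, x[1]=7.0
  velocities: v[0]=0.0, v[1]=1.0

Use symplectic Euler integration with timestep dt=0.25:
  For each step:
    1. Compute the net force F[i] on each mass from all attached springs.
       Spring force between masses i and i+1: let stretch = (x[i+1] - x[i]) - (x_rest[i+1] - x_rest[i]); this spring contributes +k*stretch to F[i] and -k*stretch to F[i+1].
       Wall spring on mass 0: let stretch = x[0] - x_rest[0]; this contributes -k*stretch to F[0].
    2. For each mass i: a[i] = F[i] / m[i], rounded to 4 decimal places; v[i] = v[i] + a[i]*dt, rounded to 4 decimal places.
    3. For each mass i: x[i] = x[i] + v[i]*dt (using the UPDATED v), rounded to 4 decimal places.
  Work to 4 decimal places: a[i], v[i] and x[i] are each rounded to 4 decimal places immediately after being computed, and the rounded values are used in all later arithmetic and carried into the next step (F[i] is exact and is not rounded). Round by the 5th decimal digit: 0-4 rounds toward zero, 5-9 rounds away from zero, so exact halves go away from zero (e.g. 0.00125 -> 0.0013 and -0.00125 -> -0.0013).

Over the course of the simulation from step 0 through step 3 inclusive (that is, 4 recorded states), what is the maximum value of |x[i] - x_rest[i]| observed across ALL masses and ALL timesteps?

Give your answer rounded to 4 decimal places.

Step 0: x=[1.0000 7.0000] v=[0.0000 1.0000]
Step 1: x=[2.2500 6.5000] v=[5.0000 -2.0000]
Step 2: x=[4.0000 5.6875] v=[7.0000 -3.2500]
Step 3: x=[5.1719 5.2031] v=[4.6875 -1.9375]
Max displacement = 2.1719

Answer: 2.1719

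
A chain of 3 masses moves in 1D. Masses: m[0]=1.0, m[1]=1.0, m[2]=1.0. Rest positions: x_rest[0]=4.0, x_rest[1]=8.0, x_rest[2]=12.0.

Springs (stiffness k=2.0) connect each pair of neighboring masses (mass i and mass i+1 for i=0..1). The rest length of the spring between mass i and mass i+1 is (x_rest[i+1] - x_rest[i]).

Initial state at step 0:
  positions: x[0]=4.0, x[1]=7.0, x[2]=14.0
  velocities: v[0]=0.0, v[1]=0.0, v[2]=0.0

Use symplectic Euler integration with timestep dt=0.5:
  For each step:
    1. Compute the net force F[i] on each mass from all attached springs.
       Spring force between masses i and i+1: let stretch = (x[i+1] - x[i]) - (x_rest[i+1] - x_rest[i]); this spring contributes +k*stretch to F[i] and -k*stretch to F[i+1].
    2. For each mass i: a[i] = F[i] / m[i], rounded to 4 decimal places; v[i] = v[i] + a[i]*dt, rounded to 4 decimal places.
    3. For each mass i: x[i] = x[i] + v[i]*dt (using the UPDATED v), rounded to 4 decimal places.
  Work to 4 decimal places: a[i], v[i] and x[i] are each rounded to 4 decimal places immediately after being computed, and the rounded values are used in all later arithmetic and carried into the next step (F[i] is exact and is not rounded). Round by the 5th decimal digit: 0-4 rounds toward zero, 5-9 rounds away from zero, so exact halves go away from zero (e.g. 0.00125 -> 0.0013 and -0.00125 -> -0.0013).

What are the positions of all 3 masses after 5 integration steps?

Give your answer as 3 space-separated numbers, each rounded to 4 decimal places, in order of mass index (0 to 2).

Answer: 5.5313 7.3750 12.0938

Derivation:
Step 0: x=[4.0000 7.0000 14.0000] v=[0.0000 0.0000 0.0000]
Step 1: x=[3.5000 9.0000 12.5000] v=[-1.0000 4.0000 -3.0000]
Step 2: x=[3.7500 10.0000 11.2500] v=[0.5000 2.0000 -2.5000]
Step 3: x=[5.1250 8.5000 11.3750] v=[2.7500 -3.0000 0.2500]
Step 4: x=[6.1875 6.7500 12.0625] v=[2.1250 -3.5000 1.3750]
Step 5: x=[5.5313 7.3750 12.0938] v=[-1.3125 1.2500 0.0625]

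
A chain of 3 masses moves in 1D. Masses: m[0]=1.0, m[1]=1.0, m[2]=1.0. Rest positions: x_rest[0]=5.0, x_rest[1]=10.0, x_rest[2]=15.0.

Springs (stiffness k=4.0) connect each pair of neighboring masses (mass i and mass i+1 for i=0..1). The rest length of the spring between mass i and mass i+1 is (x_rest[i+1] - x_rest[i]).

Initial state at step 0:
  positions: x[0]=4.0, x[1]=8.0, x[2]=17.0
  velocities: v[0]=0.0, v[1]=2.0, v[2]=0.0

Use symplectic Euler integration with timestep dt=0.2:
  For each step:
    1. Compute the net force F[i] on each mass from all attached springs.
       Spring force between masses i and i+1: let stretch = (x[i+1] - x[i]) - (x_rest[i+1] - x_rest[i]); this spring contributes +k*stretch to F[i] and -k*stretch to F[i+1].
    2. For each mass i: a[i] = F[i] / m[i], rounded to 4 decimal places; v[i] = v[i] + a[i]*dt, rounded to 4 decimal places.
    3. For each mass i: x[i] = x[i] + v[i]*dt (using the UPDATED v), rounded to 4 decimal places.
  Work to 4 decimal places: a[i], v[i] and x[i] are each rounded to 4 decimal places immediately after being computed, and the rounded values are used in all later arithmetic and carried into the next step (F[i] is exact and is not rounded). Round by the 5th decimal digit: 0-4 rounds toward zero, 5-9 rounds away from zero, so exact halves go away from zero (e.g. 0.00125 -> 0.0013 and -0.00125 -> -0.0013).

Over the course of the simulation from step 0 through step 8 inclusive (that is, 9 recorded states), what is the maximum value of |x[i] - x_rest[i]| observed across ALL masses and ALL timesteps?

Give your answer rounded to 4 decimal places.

Answer: 3.1801

Derivation:
Step 0: x=[4.0000 8.0000 17.0000] v=[0.0000 2.0000 0.0000]
Step 1: x=[3.8400 9.2000 16.3600] v=[-0.8000 6.0000 -3.2000]
Step 2: x=[3.7376 10.6880 15.3744] v=[-0.5120 7.4400 -4.9280]
Step 3: x=[3.9473 11.8138 14.4390] v=[1.0483 5.6288 -4.6771]
Step 4: x=[4.6156 12.1010 13.8835] v=[3.3415 1.4358 -2.7773]
Step 5: x=[5.6816 11.4757 13.8428] v=[5.3298 -3.1265 -0.2033]
Step 6: x=[6.8746 10.3021 14.2234] v=[5.9651 -5.8681 1.9030]
Step 7: x=[7.8160 9.2075 14.7766] v=[4.7071 -5.4731 2.7660]
Step 8: x=[8.1801 8.7813 15.2387] v=[1.8203 -2.1310 2.3107]
Max displacement = 3.1801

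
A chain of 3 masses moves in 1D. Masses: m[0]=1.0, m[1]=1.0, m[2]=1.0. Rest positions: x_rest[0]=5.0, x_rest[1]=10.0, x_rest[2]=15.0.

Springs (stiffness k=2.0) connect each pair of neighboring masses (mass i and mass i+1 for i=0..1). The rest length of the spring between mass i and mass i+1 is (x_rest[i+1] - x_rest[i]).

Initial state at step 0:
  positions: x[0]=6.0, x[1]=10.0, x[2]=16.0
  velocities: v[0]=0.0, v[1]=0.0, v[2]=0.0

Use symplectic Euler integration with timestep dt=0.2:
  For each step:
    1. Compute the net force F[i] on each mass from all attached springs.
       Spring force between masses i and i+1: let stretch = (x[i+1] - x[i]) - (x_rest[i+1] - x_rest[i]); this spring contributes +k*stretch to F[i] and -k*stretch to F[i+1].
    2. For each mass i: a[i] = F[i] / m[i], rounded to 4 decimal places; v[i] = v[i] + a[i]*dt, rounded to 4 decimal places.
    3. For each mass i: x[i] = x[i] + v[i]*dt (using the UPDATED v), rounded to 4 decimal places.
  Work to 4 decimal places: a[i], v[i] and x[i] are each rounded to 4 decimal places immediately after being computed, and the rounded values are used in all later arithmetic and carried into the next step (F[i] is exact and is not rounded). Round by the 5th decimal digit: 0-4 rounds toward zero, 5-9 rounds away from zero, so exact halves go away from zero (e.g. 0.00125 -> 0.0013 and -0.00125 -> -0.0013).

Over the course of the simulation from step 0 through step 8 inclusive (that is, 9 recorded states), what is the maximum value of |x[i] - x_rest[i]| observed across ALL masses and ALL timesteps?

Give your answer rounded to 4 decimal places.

Answer: 1.3524

Derivation:
Step 0: x=[6.0000 10.0000 16.0000] v=[0.0000 0.0000 0.0000]
Step 1: x=[5.9200 10.1600 15.9200] v=[-0.4000 0.8000 -0.4000]
Step 2: x=[5.7792 10.4416 15.7792] v=[-0.7040 1.4080 -0.7040]
Step 3: x=[5.6114 10.7772 15.6114] v=[-0.8390 1.6781 -0.8390]
Step 4: x=[5.4569 11.0863 15.4569] v=[-0.7727 1.5455 -0.7727]
Step 5: x=[5.3527 11.2947 15.3527] v=[-0.5209 1.0420 -0.5209]
Step 6: x=[5.3239 11.3524 15.3239] v=[-0.1441 0.2884 -0.1441]
Step 7: x=[5.3774 11.2455 15.3774] v=[0.2673 -0.5344 0.2673]
Step 8: x=[5.5003 10.9997 15.5003] v=[0.6145 -1.2289 0.6145]
Max displacement = 1.3524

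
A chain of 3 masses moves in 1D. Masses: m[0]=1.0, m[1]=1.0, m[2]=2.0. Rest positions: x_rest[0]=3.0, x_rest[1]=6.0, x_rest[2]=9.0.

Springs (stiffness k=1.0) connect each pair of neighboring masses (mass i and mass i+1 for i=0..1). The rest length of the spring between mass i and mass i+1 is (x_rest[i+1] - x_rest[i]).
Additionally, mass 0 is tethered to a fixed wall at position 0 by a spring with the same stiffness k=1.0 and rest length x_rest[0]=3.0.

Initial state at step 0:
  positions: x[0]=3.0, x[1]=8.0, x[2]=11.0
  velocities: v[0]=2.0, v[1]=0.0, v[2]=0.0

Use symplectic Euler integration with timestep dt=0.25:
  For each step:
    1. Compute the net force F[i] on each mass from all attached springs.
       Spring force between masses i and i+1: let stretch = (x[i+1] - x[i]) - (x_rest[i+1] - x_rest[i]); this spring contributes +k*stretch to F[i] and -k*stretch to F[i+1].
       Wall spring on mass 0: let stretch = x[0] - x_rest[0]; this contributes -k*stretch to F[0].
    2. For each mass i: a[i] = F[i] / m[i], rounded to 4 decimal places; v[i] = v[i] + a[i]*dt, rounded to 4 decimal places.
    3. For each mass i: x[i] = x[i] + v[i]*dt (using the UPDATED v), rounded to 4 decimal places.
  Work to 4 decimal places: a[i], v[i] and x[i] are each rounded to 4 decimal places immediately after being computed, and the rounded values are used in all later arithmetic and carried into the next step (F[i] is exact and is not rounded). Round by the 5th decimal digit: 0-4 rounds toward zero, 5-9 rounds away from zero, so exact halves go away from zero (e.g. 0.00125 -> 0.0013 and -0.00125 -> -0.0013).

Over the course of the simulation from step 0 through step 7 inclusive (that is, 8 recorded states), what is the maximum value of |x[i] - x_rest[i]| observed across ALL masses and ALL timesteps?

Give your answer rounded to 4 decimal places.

Answer: 2.6185

Derivation:
Step 0: x=[3.0000 8.0000 11.0000] v=[2.0000 0.0000 0.0000]
Step 1: x=[3.6250 7.8750 11.0000] v=[2.5000 -0.5000 0.0000]
Step 2: x=[4.2891 7.6797 10.9961] v=[2.6563 -0.7813 -0.0156]
Step 3: x=[4.8970 7.4797 10.9823] v=[2.4317 -0.7999 -0.0552]
Step 4: x=[5.3603 7.3372 10.9528] v=[1.8531 -0.5699 -0.1180]
Step 5: x=[5.6121 7.2972 10.9041] v=[1.0073 -0.1602 -0.1950]
Step 6: x=[5.6185 7.3773 10.8364] v=[0.0256 0.3203 -0.2709]
Step 7: x=[5.3837 7.5637 10.7543] v=[-0.9393 0.7454 -0.3283]
Max displacement = 2.6185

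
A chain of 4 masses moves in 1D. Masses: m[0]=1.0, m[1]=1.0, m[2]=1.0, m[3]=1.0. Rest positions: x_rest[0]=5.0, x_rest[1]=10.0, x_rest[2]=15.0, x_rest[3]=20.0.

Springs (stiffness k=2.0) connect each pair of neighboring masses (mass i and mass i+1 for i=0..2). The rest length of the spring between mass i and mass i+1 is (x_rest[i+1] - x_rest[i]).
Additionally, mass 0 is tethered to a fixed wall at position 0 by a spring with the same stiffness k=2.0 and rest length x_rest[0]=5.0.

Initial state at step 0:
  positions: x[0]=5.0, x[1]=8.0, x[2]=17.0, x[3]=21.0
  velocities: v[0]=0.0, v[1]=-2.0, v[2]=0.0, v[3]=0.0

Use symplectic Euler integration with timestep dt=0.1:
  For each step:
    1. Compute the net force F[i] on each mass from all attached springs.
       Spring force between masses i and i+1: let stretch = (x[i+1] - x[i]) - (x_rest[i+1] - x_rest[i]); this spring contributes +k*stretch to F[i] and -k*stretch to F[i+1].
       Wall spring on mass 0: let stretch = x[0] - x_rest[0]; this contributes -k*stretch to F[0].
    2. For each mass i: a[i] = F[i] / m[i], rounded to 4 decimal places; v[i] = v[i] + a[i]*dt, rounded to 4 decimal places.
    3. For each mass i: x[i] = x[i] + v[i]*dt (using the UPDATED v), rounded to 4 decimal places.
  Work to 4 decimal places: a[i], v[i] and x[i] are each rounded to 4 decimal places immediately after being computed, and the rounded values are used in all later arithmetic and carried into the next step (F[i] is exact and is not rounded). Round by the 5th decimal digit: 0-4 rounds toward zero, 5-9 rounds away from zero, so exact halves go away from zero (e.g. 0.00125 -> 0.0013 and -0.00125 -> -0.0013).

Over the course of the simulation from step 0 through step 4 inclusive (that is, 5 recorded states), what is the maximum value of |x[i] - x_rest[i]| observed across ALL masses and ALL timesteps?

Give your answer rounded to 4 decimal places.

Answer: 2.0800

Derivation:
Step 0: x=[5.0000 8.0000 17.0000 21.0000] v=[0.0000 -2.0000 0.0000 0.0000]
Step 1: x=[4.9600 7.9200 16.9000 21.0200] v=[-0.4000 -0.8000 -1.0000 0.2000]
Step 2: x=[4.8800 7.9604 16.7028 21.0576] v=[-0.8000 0.4040 -1.9720 0.3760]
Step 3: x=[4.7640 8.1140 16.4179 21.1081] v=[-1.1599 1.5364 -2.8495 0.5050]
Step 4: x=[4.6197 8.3667 16.0607 21.1648] v=[-1.4427 2.5272 -3.5722 0.5670]
Max displacement = 2.0800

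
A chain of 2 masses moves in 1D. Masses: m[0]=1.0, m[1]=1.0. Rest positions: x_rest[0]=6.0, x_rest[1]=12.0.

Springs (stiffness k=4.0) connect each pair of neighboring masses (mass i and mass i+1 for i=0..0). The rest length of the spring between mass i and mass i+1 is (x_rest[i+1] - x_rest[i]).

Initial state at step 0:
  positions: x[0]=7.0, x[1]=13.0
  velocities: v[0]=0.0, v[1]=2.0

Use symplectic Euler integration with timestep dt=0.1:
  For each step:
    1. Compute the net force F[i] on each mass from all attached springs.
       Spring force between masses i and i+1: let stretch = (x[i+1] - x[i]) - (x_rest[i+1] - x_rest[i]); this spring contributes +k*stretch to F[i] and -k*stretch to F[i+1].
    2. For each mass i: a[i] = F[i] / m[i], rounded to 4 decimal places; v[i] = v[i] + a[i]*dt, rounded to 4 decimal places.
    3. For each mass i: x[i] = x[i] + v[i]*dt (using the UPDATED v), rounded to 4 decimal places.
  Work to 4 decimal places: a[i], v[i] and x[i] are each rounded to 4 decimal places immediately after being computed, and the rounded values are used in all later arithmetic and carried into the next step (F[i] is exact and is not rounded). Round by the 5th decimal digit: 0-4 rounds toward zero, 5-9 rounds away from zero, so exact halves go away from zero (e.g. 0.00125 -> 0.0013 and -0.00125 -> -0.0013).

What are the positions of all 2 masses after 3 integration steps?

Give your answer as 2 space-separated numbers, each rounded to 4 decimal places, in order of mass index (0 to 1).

Answer: 7.0314 13.5686

Derivation:
Step 0: x=[7.0000 13.0000] v=[0.0000 2.0000]
Step 1: x=[7.0000 13.2000] v=[0.0000 2.0000]
Step 2: x=[7.0080 13.3920] v=[0.0800 1.9200]
Step 3: x=[7.0314 13.5686] v=[0.2336 1.7664]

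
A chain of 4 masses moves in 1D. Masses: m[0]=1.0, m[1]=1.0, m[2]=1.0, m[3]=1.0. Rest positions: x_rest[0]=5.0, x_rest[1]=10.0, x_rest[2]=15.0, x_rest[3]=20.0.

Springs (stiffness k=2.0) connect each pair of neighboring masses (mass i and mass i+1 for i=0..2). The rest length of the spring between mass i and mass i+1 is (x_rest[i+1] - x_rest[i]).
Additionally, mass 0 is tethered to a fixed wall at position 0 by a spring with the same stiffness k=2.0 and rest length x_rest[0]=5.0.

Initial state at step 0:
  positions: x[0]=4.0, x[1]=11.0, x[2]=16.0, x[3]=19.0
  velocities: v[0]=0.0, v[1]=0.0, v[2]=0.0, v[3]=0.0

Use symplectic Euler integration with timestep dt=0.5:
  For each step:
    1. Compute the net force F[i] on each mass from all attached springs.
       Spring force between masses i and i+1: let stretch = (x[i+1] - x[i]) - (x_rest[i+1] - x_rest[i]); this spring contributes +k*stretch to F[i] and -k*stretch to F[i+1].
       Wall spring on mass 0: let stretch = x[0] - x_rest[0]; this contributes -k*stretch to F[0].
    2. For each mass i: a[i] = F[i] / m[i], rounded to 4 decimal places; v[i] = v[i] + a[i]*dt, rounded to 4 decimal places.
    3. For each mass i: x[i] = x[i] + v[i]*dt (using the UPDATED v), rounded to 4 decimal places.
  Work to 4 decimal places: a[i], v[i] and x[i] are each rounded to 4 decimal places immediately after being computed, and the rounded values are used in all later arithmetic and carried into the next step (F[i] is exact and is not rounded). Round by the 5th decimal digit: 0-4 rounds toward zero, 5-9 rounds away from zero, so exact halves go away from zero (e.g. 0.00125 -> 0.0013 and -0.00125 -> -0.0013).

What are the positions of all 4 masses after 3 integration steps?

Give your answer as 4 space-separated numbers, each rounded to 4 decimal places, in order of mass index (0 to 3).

Answer: 5.6250 9.5000 14.1250 21.0000

Derivation:
Step 0: x=[4.0000 11.0000 16.0000 19.0000] v=[0.0000 0.0000 0.0000 0.0000]
Step 1: x=[5.5000 10.0000 15.0000 20.0000] v=[3.0000 -2.0000 -2.0000 2.0000]
Step 2: x=[6.5000 9.2500 14.0000 21.0000] v=[2.0000 -1.5000 -2.0000 2.0000]
Step 3: x=[5.6250 9.5000 14.1250 21.0000] v=[-1.7500 0.5000 0.2500 0.0000]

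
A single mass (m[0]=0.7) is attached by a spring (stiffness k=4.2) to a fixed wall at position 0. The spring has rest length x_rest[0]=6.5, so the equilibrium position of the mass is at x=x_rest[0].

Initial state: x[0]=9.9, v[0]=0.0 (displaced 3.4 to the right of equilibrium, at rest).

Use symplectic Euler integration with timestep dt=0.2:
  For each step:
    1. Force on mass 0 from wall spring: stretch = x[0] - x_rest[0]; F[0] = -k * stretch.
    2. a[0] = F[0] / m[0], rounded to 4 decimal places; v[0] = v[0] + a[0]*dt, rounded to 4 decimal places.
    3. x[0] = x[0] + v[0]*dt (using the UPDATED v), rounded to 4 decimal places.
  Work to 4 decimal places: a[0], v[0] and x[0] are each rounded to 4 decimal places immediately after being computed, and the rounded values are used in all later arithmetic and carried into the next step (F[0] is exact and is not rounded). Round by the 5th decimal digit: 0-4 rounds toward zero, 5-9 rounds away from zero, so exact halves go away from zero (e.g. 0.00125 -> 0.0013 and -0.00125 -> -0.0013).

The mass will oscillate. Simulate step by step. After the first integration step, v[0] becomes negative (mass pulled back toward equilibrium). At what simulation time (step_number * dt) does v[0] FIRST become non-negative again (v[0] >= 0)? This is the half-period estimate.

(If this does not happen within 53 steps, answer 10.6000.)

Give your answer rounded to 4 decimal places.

Answer: 1.4000

Derivation:
Step 0: x=[9.9000] v=[0.0000]
Step 1: x=[9.0840] v=[-4.0800]
Step 2: x=[7.6478] v=[-7.1808]
Step 3: x=[5.9362] v=[-8.5582]
Step 4: x=[4.3599] v=[-7.8816]
Step 5: x=[3.2972] v=[-5.3135]
Step 6: x=[3.0032] v=[-1.4701]
Step 7: x=[3.5484] v=[2.7261]
First v>=0 after going negative at step 7, time=1.4000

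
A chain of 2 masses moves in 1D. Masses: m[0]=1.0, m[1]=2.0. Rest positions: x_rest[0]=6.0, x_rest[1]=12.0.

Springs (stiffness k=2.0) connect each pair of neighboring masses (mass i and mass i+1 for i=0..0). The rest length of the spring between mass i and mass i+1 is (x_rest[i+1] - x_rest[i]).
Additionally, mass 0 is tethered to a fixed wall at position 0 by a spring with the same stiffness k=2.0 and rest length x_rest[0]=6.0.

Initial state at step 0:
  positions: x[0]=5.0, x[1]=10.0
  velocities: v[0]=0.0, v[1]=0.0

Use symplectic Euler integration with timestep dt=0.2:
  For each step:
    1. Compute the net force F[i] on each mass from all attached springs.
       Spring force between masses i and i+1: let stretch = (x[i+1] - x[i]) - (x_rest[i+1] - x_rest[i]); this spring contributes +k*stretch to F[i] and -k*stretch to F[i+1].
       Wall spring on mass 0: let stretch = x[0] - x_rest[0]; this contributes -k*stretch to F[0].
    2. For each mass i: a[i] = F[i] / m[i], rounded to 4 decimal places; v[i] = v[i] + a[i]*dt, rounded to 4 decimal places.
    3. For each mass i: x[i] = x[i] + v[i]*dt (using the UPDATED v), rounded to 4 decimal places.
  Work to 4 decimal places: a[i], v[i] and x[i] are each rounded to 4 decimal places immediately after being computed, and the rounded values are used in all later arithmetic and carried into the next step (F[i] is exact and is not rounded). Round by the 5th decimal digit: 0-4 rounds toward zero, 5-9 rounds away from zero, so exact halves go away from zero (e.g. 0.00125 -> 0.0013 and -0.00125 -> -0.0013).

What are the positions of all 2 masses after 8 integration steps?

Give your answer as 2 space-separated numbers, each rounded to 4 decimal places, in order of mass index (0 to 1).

Step 0: x=[5.0000 10.0000] v=[0.0000 0.0000]
Step 1: x=[5.0000 10.0400] v=[0.0000 0.2000]
Step 2: x=[5.0032 10.1184] v=[0.0160 0.3920]
Step 3: x=[5.0154 10.2322] v=[0.0608 0.5690]
Step 4: x=[5.0437 10.3773] v=[0.1414 0.7256]
Step 5: x=[5.0952 10.5491] v=[0.2574 0.8589]
Step 6: x=[5.1754 10.7427] v=[0.4009 0.9681]
Step 7: x=[5.2869 10.9536] v=[0.5577 1.0546]
Step 8: x=[5.4288 11.1779] v=[0.7096 1.1213]

Answer: 5.4288 11.1779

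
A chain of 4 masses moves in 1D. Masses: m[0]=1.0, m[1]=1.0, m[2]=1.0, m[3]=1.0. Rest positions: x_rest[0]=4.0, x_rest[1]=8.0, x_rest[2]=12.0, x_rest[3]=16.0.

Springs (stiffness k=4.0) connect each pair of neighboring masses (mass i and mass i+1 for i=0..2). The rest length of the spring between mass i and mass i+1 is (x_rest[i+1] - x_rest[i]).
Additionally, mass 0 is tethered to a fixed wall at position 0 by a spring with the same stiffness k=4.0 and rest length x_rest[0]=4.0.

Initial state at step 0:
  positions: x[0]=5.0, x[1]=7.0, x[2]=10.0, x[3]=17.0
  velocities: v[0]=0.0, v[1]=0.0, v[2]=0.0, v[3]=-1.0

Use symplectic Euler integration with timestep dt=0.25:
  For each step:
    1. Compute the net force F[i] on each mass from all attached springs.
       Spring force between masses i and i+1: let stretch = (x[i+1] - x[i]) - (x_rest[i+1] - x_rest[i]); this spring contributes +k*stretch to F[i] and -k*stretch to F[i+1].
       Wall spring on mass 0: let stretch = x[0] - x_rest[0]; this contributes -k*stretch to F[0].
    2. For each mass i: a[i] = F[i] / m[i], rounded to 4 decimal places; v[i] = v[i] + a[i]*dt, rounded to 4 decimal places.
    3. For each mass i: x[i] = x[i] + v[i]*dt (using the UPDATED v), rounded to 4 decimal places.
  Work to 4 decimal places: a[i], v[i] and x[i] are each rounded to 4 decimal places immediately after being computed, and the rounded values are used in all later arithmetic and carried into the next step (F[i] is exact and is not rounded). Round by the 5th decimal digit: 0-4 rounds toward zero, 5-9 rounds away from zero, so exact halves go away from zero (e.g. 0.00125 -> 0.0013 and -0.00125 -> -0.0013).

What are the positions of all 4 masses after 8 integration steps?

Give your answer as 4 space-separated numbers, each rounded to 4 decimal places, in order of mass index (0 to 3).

Step 0: x=[5.0000 7.0000 10.0000 17.0000] v=[0.0000 0.0000 0.0000 -1.0000]
Step 1: x=[4.2500 7.2500 11.0000 16.0000] v=[-3.0000 1.0000 4.0000 -4.0000]
Step 2: x=[3.1875 7.6875 12.3125 14.7500] v=[-4.2500 1.7500 5.2500 -5.0000]
Step 3: x=[2.4531 8.1563 13.0781 13.8906] v=[-2.9375 1.8750 3.0625 -3.4375]
Step 4: x=[2.5313 8.4297 12.8164 13.8281] v=[0.3126 1.0936 -1.0468 -0.2500]
Step 5: x=[3.4512 8.3252 11.7110 14.5127] v=[3.6797 -0.4181 -4.4218 2.7383]
Step 6: x=[4.7268 7.8486 10.4595 15.4969] v=[5.1025 -1.9063 -5.0059 3.9366]
Step 7: x=[5.6012 7.2443 9.8147 16.2217] v=[3.4975 -2.4172 -2.5794 2.8992]
Step 8: x=[5.4861 6.8718 10.1290 16.3448] v=[-0.4606 -1.4899 1.2572 0.4922]

Answer: 5.4861 6.8718 10.1290 16.3448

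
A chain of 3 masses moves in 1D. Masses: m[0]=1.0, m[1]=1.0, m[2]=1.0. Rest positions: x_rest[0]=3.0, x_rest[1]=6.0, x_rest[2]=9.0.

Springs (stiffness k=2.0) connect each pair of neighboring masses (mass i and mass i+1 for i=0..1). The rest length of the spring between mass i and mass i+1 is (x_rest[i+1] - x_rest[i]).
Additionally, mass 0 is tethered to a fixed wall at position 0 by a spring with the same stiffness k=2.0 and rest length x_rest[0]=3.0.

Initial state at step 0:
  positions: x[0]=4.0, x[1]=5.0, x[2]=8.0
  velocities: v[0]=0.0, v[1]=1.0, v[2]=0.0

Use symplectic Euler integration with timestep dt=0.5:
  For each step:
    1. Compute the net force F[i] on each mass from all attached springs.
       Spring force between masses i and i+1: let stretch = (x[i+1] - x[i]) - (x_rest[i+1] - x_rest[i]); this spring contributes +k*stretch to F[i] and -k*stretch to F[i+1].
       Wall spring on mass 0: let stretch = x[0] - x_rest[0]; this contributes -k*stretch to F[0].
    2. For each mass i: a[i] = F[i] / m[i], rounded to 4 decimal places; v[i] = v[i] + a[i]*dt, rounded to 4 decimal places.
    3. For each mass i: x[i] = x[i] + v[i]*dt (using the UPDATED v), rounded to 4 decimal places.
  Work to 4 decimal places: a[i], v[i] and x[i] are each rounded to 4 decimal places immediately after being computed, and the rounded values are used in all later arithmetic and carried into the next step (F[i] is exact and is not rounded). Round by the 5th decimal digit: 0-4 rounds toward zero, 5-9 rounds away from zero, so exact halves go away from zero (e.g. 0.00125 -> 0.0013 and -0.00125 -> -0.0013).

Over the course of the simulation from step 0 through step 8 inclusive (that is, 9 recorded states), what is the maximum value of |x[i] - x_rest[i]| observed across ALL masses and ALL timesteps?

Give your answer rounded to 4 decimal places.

Step 0: x=[4.0000 5.0000 8.0000] v=[0.0000 1.0000 0.0000]
Step 1: x=[2.5000 6.5000 8.0000] v=[-3.0000 3.0000 0.0000]
Step 2: x=[1.7500 6.7500 8.7500] v=[-1.5000 0.5000 1.5000]
Step 3: x=[2.6250 5.5000 10.0000] v=[1.7500 -2.5000 2.5000]
Step 4: x=[3.6250 5.0625 10.5000] v=[2.0000 -0.8750 1.0000]
Step 5: x=[3.5313 6.6250 9.7813] v=[-0.1875 3.1250 -1.4375]
Step 6: x=[3.2188 8.2188 8.9844] v=[-0.6251 3.1876 -1.5938]
Step 7: x=[3.7969 7.6954 9.3047] v=[1.1561 -1.0468 0.6406]
Step 8: x=[4.4258 6.0274 10.3204] v=[1.2577 -3.3360 2.0313]
Max displacement = 2.2188

Answer: 2.2188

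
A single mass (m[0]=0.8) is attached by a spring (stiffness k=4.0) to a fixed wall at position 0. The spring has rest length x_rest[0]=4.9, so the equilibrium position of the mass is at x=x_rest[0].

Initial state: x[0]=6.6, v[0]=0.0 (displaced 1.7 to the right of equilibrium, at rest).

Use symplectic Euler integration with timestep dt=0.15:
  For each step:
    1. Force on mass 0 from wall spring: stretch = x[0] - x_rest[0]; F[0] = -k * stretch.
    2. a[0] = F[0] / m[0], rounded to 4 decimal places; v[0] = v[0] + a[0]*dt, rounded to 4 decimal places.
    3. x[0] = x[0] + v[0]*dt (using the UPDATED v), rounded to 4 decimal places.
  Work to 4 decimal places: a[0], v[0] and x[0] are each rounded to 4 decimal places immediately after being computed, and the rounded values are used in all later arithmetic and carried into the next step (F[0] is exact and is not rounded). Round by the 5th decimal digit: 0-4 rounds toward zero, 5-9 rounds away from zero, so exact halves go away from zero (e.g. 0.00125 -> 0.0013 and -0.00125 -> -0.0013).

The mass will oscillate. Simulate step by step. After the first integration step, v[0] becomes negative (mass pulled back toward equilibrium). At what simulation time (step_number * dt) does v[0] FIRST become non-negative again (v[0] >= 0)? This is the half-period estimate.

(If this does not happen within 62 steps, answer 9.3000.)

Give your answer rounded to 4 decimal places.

Step 0: x=[6.6000] v=[0.0000]
Step 1: x=[6.4088] v=[-1.2750]
Step 2: x=[6.0478] v=[-2.4066]
Step 3: x=[5.5577] v=[-3.2675]
Step 4: x=[4.9936] v=[-3.7608]
Step 5: x=[4.4190] v=[-3.8310]
Step 6: x=[3.8985] v=[-3.4703]
Step 7: x=[3.4906] v=[-2.7192]
Step 8: x=[3.2413] v=[-1.6622]
Step 9: x=[3.1786] v=[-0.4182]
Step 10: x=[3.3095] v=[0.8729]
First v>=0 after going negative at step 10, time=1.5000

Answer: 1.5000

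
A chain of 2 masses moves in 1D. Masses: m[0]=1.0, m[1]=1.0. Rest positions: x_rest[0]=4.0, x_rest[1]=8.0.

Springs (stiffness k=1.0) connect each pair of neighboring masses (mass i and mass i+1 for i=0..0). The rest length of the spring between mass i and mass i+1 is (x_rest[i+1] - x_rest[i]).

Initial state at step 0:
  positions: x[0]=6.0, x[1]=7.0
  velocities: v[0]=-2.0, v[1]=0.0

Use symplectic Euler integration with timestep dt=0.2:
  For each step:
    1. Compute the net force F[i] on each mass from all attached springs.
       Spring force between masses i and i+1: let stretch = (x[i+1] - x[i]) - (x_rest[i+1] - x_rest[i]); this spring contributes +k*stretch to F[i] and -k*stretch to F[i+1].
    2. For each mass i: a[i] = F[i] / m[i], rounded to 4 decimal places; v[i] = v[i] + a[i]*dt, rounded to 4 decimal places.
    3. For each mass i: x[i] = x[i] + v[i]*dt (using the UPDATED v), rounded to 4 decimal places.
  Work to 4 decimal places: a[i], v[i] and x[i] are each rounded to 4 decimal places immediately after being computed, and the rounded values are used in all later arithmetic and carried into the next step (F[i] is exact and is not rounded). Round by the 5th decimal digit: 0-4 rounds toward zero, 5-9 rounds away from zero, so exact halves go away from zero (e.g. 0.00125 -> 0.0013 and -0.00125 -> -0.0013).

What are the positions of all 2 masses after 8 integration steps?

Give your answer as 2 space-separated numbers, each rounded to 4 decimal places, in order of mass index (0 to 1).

Step 0: x=[6.0000 7.0000] v=[-2.0000 0.0000]
Step 1: x=[5.4800 7.1200] v=[-2.6000 0.6000]
Step 2: x=[4.8656 7.3344] v=[-3.0720 1.0720]
Step 3: x=[4.1900 7.6100] v=[-3.3782 1.3782]
Step 4: x=[3.4912 7.9088] v=[-3.4942 1.4942]
Step 5: x=[2.8091 8.1909] v=[-3.4107 1.4107]
Step 6: x=[2.1822 8.4178] v=[-3.1343 1.1343]
Step 7: x=[1.6448 8.5552] v=[-2.6872 0.6872]
Step 8: x=[1.2238 8.5762] v=[-2.1051 0.1051]

Answer: 1.2238 8.5762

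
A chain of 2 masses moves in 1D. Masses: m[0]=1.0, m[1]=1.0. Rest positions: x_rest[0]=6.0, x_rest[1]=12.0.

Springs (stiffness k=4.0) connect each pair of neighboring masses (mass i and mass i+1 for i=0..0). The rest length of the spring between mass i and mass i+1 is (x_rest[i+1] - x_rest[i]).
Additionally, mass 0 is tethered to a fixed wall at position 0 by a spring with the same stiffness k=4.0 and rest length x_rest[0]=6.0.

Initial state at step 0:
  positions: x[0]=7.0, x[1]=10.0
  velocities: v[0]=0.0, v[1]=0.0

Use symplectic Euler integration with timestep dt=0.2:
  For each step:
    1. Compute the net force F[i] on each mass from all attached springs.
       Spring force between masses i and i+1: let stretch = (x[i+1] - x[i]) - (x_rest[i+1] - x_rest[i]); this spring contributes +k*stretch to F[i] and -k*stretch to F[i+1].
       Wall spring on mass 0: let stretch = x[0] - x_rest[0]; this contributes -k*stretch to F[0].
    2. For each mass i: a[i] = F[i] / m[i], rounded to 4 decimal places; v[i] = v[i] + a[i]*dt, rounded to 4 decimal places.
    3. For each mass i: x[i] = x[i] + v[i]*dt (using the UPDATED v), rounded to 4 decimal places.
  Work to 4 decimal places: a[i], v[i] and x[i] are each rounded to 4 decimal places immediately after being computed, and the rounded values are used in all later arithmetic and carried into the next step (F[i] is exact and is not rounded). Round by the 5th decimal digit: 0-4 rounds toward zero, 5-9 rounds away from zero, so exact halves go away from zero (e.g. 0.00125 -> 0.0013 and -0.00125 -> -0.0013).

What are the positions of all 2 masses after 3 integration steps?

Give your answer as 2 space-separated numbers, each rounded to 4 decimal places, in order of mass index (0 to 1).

Answer: 4.4492 12.0577

Derivation:
Step 0: x=[7.0000 10.0000] v=[0.0000 0.0000]
Step 1: x=[6.3600 10.4800] v=[-3.2000 2.4000]
Step 2: x=[5.3616 11.2608] v=[-4.9920 3.9040]
Step 3: x=[4.4492 12.0577] v=[-4.5619 3.9846]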